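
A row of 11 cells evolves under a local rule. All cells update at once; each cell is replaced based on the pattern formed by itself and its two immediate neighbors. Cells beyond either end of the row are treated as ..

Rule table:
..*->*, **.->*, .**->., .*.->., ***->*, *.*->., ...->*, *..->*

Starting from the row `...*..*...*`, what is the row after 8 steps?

***.**.***.
.**..*..***
*.***.**.**
...**..*..*
***.***.**.
.**..**..**
*.***.***.*
...**..**..

...**..**..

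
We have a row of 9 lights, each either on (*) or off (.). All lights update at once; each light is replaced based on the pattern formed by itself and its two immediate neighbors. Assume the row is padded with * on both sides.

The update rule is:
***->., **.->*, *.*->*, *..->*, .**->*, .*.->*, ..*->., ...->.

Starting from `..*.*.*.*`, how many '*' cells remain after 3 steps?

2

*.*******
***......
..**.....
count of *: 2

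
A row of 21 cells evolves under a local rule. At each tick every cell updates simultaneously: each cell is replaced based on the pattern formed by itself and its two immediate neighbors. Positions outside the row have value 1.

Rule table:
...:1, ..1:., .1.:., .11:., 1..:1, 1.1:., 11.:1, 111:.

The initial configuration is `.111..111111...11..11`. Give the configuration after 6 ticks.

111111...11..111...1.

tick 1: ...11......111..11...
tick 2: 11..111111...11..111.
tick 3: .11......111..11...1.
tick 4: ..111111...11..111...
tick 5: 1......111..11...111.
tick 6: 111111...11..111...1.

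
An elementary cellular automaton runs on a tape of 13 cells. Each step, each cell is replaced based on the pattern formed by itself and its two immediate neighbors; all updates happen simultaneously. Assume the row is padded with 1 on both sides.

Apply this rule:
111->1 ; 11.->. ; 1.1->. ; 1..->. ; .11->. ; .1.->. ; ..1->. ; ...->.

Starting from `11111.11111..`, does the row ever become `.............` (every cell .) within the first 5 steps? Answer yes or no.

1111...111...
111.....1....
11...........
1............
.............
all cells are . at step 5

yes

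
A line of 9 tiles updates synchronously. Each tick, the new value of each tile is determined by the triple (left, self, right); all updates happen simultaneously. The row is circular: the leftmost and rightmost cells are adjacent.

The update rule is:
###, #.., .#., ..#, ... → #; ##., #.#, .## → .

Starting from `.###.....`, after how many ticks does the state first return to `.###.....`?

4

#.#.#####
..#..####
#####.##.
.###.....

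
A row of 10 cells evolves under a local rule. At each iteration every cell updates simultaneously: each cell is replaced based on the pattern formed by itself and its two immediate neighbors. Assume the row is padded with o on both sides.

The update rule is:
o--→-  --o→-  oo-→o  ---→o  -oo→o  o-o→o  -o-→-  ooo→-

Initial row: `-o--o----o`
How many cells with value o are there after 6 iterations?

6

o-----oo-o
o-ooo-oooo
ooo-ooo---
--ooo-o-o-
--o-oo-o-o
---oooo-oo
count of o: 6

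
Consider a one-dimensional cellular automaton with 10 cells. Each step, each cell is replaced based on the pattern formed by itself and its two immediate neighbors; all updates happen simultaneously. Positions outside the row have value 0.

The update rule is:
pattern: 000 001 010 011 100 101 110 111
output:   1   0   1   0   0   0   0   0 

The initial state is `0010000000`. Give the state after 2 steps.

step 1: 1010111111
step 2: 1010000000

1010000000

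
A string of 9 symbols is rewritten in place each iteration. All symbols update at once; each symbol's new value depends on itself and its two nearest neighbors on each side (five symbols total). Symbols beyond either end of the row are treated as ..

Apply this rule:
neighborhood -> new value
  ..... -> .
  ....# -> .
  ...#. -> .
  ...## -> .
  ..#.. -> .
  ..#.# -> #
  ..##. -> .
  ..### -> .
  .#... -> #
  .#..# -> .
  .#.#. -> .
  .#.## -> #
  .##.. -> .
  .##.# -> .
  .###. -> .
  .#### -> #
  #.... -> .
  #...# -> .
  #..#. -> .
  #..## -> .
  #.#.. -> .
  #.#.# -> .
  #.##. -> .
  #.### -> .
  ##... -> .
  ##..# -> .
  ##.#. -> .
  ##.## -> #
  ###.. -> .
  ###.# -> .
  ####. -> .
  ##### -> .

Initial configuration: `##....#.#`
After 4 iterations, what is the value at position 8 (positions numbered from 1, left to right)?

.

......#..
.......#.
........#
.........
position 8 holds .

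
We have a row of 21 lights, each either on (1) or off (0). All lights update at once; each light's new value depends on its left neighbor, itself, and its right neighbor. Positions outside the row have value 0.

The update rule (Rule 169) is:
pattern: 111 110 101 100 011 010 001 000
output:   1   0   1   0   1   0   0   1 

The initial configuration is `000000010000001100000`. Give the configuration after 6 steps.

111111000111101001111
111110010111010001110
111100001110100101100
111001101101000011001
110001011010011010000
100100110100010100111

100100110100010100111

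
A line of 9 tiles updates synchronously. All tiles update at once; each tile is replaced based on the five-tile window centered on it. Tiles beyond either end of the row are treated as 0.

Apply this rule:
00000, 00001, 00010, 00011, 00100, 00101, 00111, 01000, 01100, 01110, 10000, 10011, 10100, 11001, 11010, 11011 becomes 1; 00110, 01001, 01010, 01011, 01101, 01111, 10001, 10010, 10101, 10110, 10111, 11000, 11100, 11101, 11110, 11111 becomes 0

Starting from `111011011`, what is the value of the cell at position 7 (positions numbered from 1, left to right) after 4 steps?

0

110100101
001100101
110110101
001001001
position 7 holds 0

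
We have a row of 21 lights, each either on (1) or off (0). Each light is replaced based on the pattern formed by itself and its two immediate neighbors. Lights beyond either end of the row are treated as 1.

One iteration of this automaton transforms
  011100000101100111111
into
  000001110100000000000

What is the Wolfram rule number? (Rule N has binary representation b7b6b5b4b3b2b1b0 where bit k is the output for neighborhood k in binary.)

5

position 2: 111 → 0  (bit 7 = 0)
position 3: 110 → 0  (bit 6 = 0)
position 0: 101 → 0  (bit 5 = 0)
position 4: 100 → 0  (bit 4 = 0)
position 1: 011 → 0  (bit 3 = 0)
position 9: 010 → 1  (bit 2 = 1)
position 8: 001 → 0  (bit 1 = 0)
position 5: 000 → 1  (bit 0 = 1)
bits b7..b0 = 00000101 = 5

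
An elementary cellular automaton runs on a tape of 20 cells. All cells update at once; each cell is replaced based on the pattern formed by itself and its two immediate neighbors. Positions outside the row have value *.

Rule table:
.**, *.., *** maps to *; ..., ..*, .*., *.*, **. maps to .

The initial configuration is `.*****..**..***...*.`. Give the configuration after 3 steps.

.**.*........*...*..

.****.*.*.*.**.*....
.***........*...*...
.**.*........*...*..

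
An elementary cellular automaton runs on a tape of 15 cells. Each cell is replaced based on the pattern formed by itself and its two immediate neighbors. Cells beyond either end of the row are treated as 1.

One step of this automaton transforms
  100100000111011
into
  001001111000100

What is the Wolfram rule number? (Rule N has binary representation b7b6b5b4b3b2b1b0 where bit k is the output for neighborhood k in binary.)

35

position 10: 111 → 0  (bit 7 = 0)
position 0: 110 → 0  (bit 6 = 0)
position 12: 101 → 1  (bit 5 = 1)
position 1: 100 → 0  (bit 4 = 0)
position 9: 011 → 0  (bit 3 = 0)
position 3: 010 → 0  (bit 2 = 0)
position 2: 001 → 1  (bit 1 = 1)
position 5: 000 → 1  (bit 0 = 1)
bits b7..b0 = 00100011 = 35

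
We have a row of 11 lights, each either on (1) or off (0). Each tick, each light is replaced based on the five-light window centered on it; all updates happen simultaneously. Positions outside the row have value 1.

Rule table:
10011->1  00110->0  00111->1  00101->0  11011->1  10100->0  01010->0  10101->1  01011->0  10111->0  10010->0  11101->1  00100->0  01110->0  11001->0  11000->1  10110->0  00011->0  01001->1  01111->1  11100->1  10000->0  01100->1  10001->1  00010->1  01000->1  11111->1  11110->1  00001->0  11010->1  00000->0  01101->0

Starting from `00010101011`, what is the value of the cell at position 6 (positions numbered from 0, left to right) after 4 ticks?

11100101001
11100000111
11110000111
11111000111
position 6 holds 0

0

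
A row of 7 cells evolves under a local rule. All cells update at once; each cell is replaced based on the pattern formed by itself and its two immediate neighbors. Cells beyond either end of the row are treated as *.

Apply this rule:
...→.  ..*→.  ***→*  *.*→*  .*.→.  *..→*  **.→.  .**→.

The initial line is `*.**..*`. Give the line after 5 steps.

.*..*..
*.*..*.
.*.*..*
*.*.*..
.*.*.*.

.*.*.*.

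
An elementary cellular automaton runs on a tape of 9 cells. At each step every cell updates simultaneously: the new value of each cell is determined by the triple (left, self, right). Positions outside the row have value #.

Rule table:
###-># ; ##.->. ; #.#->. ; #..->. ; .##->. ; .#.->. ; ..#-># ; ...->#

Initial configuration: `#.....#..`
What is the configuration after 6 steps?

.#.#..#..

step 1: ..####..#
step 2: .#.##..#.
step 3: ......#..
step 4: .#####..#
step 5: ..###..#.
step 6: .#.#..#..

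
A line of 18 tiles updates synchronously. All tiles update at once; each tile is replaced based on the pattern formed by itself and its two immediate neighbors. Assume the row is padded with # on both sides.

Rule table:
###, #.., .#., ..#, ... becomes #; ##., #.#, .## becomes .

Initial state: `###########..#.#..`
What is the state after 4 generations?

#######...#####...

##########.###.###
#########...#...##
########.#######.#
#######...#####...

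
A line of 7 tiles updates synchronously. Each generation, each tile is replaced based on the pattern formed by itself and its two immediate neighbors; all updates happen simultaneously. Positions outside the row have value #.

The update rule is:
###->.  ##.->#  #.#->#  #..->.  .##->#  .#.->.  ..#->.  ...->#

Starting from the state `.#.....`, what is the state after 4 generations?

#..###.
#..#.##
#...##.
#.#.###

#.#.###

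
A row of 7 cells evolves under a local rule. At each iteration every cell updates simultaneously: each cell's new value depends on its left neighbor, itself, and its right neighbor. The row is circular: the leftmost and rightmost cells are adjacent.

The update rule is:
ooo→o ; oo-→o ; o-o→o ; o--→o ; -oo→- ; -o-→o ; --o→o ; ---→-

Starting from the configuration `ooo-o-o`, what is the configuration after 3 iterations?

iteration 1: oooooo-
iteration 2: -oooooo
iteration 3: o-ooooo

o-ooooo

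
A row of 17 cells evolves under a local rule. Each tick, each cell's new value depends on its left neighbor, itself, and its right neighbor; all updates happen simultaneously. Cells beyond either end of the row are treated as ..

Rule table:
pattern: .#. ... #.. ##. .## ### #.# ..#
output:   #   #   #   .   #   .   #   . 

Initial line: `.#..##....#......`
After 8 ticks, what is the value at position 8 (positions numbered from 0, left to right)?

.##.#.###.#######
.#.####..##......
.###...#.#.######
.#..##.#####.....
.##.#.##....#####
.#.####.###.#....
.###...##..######
.#..##.#.#.#.....
position 8 holds .

.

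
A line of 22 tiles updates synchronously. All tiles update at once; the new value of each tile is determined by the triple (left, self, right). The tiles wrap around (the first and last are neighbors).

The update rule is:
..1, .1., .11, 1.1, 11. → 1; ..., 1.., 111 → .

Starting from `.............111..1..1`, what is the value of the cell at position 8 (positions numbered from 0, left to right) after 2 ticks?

............11.1.11.11
...........11111111111
position 8 holds .

.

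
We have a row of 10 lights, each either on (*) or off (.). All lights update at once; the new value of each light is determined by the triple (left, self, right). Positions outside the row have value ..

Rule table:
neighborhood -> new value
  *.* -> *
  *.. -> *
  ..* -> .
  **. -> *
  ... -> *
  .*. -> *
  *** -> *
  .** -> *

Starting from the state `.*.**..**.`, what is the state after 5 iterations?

.*********

iteration 1: .*****.***
iteration 2: .*********
iteration 3: .*********  (fixed point — unchanged through iteration 5)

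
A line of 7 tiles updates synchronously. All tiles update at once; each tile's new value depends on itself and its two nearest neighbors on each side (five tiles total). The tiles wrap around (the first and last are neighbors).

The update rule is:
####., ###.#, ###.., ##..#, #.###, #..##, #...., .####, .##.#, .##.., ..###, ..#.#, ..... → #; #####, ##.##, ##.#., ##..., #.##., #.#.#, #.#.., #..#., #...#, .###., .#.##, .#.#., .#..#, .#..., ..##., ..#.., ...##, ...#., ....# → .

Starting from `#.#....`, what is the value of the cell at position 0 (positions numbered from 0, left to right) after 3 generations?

#...#..
.......
#######
position 0 holds #

#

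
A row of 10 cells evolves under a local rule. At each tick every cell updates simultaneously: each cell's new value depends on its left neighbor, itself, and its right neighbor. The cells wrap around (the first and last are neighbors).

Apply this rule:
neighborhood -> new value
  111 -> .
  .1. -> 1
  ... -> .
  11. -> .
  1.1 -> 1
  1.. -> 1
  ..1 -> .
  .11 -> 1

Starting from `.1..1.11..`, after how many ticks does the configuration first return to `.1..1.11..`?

30

tick 1: .11.111.1.
tick 2: .1.11..111
tick 3: 1111.1.1..
tick 4: 1...11111.
tick 5: 11..1....1
tick 6: ..1.11...1
tick 7: 1.111.1..1
tick 8: .11..111.1
tick 9: 11.1.1..11
tick 10: ..11111.1.
tick 11: ..1....111
tick 12: 1.11...1..
tick 13: 111.1..11.
tick 14: 1..111.1.1
tick 15: .1.1..1111
tick 16: 11111.1...
tick 17: 1....111..
tick 18: 11...1..1.
tick 19: 1.1..11.11
tick 20: .111.1.11.
tick 21: .1..1111.1
tick 22: 111.1...11
tick 23: ...111..1.
tick 24: ...1..1.11
tick 25: 1..11.111.
tick 26: 11.1.11..1
tick 27: ..1111.1.1
tick 28: 1.1...1111
tick 29: .111..1...
tick 30: .1..1.11..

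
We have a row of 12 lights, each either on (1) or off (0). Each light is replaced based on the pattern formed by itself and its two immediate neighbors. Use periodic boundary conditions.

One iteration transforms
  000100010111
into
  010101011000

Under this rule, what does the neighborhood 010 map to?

At position 3 the neighborhood is 010; the next row has 1 there.

1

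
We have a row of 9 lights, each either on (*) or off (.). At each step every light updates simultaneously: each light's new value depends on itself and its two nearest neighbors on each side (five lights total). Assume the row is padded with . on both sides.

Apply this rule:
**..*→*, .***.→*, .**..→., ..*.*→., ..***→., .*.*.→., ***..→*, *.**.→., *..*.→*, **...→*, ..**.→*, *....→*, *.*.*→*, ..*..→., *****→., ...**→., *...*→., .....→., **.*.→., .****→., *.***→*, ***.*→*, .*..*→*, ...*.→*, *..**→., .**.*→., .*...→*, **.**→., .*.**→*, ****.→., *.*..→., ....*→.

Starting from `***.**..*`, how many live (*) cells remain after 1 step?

step 1: .**...**.
count of *: 4

4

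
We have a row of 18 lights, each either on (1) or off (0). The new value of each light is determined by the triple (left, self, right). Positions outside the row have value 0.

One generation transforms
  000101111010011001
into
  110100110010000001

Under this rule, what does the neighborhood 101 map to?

0

At position 4 the neighborhood is 101; the next row has 0 there.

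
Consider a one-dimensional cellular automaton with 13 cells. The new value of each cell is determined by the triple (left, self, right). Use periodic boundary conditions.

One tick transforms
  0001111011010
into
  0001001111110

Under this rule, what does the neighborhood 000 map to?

At position 0 the neighborhood is 000; the next row has 0 there.

0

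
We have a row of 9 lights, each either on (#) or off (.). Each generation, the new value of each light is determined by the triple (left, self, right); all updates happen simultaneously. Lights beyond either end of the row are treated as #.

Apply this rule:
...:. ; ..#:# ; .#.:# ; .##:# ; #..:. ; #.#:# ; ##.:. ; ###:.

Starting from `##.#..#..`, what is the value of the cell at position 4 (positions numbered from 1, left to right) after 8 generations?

.

generation 1: ..##.##.#
generation 2: .##.##.##
generation 3: ##.##.##.
generation 4: ..##.##.#  (repeats generation 1; period 3)
generation 8: .##.##.##
position 4 holds .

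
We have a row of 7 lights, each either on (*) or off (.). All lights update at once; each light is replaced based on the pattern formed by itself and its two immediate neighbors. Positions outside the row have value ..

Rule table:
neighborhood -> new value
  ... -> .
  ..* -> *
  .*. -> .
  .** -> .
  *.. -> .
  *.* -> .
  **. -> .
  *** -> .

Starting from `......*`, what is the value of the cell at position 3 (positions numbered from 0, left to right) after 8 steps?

step 1: .....*.
step 2: ....*..
step 3: ...*...
step 4: ..*....
step 5: .*.....
step 6: *......
step 7: .......
step 8: .......
position 3 holds .

.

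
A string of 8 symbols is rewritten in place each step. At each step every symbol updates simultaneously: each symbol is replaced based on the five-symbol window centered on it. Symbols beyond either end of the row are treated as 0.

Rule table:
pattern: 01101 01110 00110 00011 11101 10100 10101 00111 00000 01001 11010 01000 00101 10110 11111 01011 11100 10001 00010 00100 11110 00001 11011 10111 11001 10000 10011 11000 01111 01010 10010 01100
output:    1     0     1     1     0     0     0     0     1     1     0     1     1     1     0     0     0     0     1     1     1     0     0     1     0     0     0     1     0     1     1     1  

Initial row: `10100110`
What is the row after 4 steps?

11010111
11000100
11101110
00001001

00001001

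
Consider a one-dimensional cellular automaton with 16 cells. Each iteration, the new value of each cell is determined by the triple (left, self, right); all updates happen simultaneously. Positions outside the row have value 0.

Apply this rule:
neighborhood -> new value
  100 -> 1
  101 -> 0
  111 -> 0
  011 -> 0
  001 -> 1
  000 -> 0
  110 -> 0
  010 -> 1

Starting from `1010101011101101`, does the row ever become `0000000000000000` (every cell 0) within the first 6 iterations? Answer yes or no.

no

1010101000000001
1010101100000011
1010100010000100
1010110111001110
1010000000110001
1011000001001011
iteration 6 is 1011000001001011, still not uniform 0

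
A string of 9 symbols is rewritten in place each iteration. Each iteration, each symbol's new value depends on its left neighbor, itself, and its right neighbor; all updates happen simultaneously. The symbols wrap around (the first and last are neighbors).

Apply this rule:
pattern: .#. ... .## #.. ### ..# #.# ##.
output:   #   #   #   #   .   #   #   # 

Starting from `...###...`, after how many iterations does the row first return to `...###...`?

2

####.####
...###...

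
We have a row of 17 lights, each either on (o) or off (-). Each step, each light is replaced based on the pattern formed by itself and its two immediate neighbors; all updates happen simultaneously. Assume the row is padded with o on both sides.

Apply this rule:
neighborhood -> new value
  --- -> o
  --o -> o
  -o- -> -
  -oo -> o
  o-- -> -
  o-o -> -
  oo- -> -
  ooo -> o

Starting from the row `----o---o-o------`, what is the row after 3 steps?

-o--oo--ooooooooo

step 1: -ooo--oo----ooooo
step 2: -oo--oo--oooooooo
step 3: -o--oo--ooooooooo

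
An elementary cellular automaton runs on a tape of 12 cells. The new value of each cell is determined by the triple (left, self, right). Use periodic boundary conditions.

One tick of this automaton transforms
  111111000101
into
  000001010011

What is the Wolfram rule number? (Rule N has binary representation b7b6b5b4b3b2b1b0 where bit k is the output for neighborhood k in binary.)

105

position 0: 111 → 0  (bit 7 = 0)
position 5: 110 → 1  (bit 6 = 1)
position 10: 101 → 1  (bit 5 = 1)
position 6: 100 → 0  (bit 4 = 0)
position 11: 011 → 1  (bit 3 = 1)
position 9: 010 → 0  (bit 2 = 0)
position 8: 001 → 0  (bit 1 = 0)
position 7: 000 → 1  (bit 0 = 1)
bits b7..b0 = 01101001 = 105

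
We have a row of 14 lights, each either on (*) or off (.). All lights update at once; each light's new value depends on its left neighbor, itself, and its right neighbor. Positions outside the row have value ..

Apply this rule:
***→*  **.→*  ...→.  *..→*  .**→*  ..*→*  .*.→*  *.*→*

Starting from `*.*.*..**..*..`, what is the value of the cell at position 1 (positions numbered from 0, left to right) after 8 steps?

*************.
**************
**************  (fixed point — unchanged through step 8)
position 1 holds *

*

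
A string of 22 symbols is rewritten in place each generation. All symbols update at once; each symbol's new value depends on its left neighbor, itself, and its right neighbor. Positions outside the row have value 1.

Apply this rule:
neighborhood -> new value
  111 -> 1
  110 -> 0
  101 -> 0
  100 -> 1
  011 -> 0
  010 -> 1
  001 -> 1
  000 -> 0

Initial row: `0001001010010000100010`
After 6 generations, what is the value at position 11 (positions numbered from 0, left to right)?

generation 1: 1011111011111001110110
generation 2: 0001110001110110100000
generation 3: 1010101010100000110001
generation 4: 0010101010110001001010
generation 5: 1110101010001011111010
generation 6: 1100101011011001110010
position 11 holds 1

1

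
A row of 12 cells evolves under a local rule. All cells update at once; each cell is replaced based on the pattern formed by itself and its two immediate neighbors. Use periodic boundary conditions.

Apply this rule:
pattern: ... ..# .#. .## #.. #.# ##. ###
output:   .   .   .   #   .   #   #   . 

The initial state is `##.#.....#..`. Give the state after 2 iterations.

iteration 1: ###.........
iteration 2: #.#.........

#.#.........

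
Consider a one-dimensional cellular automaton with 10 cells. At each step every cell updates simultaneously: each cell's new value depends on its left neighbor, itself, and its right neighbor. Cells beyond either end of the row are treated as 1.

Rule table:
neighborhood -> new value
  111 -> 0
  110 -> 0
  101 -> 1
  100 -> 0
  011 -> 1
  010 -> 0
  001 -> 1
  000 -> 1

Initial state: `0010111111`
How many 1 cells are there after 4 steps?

6

step 1: 0101100000
step 2: 1011001111
step 3: 0110011000
step 4: 1100110011
count of 1: 6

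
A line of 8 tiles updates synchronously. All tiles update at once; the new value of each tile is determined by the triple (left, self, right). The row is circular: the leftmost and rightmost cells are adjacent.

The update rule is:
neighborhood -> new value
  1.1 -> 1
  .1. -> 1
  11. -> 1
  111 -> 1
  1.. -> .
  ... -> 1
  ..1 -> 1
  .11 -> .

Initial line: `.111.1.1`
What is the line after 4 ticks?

1.111111
11.11111
111.1111
1111.111

1111.111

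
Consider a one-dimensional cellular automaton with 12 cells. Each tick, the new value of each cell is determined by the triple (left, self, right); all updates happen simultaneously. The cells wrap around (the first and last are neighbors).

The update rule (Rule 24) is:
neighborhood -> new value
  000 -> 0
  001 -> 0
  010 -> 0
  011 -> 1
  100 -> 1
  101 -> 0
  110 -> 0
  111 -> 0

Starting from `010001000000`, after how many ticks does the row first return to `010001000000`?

001000100000
000100010000
000010001000
000001000100
000000100010
000000010001
100000001000
010000000100
001000000010
000100000001
100010000000
010001000000

12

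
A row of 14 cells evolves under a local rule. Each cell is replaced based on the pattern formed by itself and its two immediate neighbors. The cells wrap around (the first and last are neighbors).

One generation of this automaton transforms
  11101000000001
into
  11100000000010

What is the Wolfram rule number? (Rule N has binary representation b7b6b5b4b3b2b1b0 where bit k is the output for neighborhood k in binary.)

194

position 0: 111 → 1  (bit 7 = 1)
position 2: 110 → 1  (bit 6 = 1)
position 3: 101 → 0  (bit 5 = 0)
position 5: 100 → 0  (bit 4 = 0)
position 13: 011 → 0  (bit 3 = 0)
position 4: 010 → 0  (bit 2 = 0)
position 12: 001 → 1  (bit 1 = 1)
position 6: 000 → 0  (bit 0 = 0)
bits b7..b0 = 11000010 = 194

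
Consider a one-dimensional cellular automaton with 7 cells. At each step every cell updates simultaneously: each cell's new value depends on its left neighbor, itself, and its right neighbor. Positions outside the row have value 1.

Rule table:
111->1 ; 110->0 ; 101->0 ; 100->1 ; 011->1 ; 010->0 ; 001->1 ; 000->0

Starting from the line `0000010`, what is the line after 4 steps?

1000111

step 1: 1000100
step 2: 0101011
step 3: 0000011
step 4: 1000111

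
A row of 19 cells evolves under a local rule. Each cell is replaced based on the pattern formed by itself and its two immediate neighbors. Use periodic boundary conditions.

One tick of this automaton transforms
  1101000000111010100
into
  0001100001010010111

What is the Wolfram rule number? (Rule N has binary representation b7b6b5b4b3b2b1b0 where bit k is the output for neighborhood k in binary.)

150

position 11: 111 → 1  (bit 7 = 1)
position 1: 110 → 0  (bit 6 = 0)
position 2: 101 → 0  (bit 5 = 0)
position 4: 100 → 1  (bit 4 = 1)
position 0: 011 → 0  (bit 3 = 0)
position 3: 010 → 1  (bit 2 = 1)
position 9: 001 → 1  (bit 1 = 1)
position 5: 000 → 0  (bit 0 = 0)
bits b7..b0 = 10010110 = 150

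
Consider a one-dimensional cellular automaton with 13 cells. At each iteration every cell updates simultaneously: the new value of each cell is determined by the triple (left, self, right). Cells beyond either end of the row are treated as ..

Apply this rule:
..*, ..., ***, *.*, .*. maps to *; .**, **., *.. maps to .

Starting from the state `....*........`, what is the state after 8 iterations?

*****.*******
.***.*.*****.
*.*.***.***..
****.*.*.*..*
.**.******.**
*..*.****.*..
*.***.**.**.*
**.*.*..*..**

**.*.*..*..**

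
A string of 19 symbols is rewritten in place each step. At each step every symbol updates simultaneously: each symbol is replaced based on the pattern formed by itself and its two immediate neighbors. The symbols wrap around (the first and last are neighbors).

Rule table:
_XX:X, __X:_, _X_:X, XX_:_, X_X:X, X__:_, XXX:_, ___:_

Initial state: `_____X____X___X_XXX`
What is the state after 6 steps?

step 1: _____X____X___XXX__
step 2: _____X____X___X____
step 3: _____X____X___X____  (fixed point — unchanged through step 6)

_____X____X___X____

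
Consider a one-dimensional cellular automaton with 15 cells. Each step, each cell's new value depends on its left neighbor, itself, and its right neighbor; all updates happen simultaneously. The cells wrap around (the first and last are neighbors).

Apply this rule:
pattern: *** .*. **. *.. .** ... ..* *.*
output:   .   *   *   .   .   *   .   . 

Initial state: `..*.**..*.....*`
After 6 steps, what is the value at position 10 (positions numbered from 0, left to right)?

*

..*..*..*.***.*
..*..*..*...*.*
..*..*..*.*.*.*
..*..*..*.*.*.*  (fixed point — unchanged through step 6)
position 10 holds *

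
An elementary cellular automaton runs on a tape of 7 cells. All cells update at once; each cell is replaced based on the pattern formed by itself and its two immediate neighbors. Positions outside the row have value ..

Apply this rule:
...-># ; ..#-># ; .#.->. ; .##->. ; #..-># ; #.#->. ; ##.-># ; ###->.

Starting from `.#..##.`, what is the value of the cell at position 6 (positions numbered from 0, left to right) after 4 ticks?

#

#.##.##
...#..#
###.##.
..#..##
position 6 holds #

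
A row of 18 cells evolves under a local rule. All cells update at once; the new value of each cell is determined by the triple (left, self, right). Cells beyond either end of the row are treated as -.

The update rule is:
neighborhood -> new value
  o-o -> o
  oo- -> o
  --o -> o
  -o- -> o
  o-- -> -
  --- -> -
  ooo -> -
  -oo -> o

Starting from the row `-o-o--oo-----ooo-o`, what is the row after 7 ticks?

oooo-ooo----oo-ooo
o--ooo-o---ooooo-o
o-oo-ooo--oo---ooo
oooooo-o-ooo--oo-o
o----ooooo-o-ooooo
o---oo---ooooo---o
o--ooo--oo---o--oo

o--ooo--oo---o--oo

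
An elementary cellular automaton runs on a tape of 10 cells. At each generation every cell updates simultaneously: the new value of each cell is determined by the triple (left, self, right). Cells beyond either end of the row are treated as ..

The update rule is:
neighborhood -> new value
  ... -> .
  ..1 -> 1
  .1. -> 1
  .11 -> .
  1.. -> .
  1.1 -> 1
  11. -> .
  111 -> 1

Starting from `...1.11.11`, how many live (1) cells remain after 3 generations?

generation 1: ..111..1..
generation 2: .1.1..11..
generation 3: 1111.1....
count of 1: 5

5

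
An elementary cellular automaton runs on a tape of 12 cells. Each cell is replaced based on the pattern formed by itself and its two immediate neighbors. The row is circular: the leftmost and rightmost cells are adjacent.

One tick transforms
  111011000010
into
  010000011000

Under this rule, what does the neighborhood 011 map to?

At position 0 the neighborhood is 011; the next row has 0 there.

0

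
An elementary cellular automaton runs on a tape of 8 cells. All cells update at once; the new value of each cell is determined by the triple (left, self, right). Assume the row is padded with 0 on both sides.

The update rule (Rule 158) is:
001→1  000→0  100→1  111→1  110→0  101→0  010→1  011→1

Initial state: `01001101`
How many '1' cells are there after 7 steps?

11111001
11110111
11100110
11011101
10011001
11110111  (repeats step 2; period 4)
step 7: 11100110
count of 1: 5

5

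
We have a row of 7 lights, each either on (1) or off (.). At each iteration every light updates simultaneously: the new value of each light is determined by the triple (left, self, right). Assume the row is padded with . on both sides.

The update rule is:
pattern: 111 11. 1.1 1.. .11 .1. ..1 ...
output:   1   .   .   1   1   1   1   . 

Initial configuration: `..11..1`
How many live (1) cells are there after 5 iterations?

5

.11.111
11..11.
1.111.1
1.11..1
1.1.111
count of 1: 5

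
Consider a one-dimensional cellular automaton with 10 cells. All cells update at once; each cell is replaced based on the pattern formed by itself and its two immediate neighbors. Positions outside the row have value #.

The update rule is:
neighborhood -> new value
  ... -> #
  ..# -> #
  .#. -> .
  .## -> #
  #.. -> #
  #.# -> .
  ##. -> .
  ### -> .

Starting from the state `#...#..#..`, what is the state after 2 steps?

.#...#..#.

.###.##.##
.#...#..#.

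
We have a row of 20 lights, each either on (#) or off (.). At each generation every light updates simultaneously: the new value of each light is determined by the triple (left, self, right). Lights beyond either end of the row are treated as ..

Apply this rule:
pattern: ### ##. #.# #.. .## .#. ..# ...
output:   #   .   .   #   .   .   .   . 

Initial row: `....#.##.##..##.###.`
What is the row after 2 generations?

generation 1: ...........#.....#.#
generation 2: ............#.......

............#.......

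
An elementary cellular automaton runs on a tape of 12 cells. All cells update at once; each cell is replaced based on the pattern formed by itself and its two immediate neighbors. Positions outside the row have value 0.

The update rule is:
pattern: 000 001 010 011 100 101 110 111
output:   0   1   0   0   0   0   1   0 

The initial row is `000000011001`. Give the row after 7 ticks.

100000000000

000000101010
000001000000
000010000000
000100000000
001000000000
010000000000
100000000000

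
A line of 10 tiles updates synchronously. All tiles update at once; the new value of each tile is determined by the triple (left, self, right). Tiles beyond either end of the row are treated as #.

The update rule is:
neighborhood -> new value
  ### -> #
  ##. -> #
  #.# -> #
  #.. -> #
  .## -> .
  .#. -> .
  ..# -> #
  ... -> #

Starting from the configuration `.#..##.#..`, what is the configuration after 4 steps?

####.##.##

#.##.##.##
##.##.##.#
###.##.##.
####.##.##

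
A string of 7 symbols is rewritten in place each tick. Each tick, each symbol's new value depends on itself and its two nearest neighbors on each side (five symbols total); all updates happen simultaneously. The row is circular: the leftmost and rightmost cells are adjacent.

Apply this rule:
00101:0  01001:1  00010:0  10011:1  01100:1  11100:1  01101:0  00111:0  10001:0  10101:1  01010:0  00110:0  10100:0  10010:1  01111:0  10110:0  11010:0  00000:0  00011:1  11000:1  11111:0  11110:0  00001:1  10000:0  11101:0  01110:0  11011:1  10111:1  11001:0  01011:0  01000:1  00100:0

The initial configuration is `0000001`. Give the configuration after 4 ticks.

1000010

tick 1: 1000100
tick 2: 0100011
tick 3: 0010100
tick 4: 1000010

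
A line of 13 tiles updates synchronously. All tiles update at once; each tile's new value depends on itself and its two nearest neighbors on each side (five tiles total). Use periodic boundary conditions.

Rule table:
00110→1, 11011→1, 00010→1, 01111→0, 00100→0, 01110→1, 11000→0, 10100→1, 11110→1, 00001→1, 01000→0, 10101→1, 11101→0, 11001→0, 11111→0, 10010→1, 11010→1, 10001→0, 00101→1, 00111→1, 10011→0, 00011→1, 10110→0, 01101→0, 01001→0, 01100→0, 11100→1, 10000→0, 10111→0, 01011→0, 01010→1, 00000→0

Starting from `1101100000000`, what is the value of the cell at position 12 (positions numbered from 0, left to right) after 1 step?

1

step 1: 1010000000011
position 12 holds 1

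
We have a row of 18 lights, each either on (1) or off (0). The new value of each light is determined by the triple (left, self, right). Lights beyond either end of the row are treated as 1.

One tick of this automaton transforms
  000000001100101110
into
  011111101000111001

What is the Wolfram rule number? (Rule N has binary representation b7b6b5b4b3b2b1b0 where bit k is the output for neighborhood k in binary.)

45

position 15: 111 → 0  (bit 7 = 0)
position 9: 110 → 0  (bit 6 = 0)
position 13: 101 → 1  (bit 5 = 1)
position 0: 100 → 0  (bit 4 = 0)
position 8: 011 → 1  (bit 3 = 1)
position 12: 010 → 1  (bit 2 = 1)
position 7: 001 → 0  (bit 1 = 0)
position 1: 000 → 1  (bit 0 = 1)
bits b7..b0 = 00101101 = 45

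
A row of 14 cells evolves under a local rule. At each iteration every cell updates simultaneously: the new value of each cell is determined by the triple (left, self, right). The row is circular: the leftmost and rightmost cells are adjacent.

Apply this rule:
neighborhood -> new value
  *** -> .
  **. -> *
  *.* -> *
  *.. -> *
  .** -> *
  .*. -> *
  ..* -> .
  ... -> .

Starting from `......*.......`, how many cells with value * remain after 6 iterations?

5

......**......
......***.....
......*.**....
......*****...
......*...**..
......**..***.
count of *: 5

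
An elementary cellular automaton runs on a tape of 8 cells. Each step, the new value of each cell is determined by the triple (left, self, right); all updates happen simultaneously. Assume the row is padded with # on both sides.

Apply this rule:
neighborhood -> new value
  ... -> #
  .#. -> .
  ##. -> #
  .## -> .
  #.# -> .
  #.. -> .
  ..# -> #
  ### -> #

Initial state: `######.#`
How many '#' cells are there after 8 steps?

7

step 1: ######..
step 2: ######.#  (repeats step 0; period 2)
step 8: ######.#
count of #: 7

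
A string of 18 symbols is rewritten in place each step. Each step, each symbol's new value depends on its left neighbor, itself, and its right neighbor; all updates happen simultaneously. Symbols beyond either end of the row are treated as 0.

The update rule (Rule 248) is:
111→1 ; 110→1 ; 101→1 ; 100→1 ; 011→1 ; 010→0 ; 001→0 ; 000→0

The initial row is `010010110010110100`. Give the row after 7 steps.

step 1: 001001111001111010
step 2: 000101111101111101
step 3: 000011111111111110
step 4: 000011111111111111
step 5: 000011111111111111  (fixed point — unchanged through step 7)

000011111111111111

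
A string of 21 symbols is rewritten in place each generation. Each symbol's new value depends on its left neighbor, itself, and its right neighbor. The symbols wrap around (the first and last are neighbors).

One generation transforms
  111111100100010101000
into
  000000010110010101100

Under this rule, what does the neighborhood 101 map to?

At position 14 the neighborhood is 101; the next row has 0 there.

0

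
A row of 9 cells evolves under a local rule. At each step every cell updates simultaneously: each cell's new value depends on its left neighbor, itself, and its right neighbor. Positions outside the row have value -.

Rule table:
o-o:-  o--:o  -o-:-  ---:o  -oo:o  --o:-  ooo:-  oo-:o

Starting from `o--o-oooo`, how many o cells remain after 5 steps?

step 1: -o---o--o
step 2: --oo--o--
step 3: o-ooo--oo
step 4: --o-oo-oo
step 5: o---oo-oo
count of o: 5

5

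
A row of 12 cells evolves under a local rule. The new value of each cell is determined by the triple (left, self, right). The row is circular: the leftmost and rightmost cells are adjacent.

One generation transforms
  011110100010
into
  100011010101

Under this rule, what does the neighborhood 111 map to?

At position 2 the neighborhood is 111; the next row has 0 there.

0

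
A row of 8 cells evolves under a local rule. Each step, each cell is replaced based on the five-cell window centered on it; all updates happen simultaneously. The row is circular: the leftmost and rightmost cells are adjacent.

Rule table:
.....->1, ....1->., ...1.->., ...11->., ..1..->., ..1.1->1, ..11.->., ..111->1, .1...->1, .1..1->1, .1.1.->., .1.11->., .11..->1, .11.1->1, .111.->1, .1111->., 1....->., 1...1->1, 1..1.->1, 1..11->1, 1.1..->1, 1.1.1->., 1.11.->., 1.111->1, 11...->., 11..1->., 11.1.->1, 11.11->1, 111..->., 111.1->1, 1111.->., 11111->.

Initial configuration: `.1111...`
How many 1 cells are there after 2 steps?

4

.1......
..1.111.
count of 1: 4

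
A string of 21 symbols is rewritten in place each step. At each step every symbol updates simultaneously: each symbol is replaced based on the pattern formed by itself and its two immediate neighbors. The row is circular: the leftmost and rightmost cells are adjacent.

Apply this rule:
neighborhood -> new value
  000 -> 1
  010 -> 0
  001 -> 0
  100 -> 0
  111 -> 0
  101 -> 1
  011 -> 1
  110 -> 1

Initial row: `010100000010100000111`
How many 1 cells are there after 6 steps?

101001111001001110101
110001001000001011011
010100000011100111110
001001111010100100010
100001001101000001000
001100001110011100010
count of 1: 9

9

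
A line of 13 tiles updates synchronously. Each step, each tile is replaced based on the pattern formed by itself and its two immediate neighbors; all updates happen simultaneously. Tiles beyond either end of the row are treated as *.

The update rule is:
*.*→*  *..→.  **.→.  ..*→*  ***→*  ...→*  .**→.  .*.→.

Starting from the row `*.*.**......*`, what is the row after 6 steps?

.*..*.*.*.*.*

.*.*...*****.
*.*..**.***.*
.*..*..*.*.*.
*..*..*.*.*.*
..*..*.*.*.*.
.*..*.*.*.*.*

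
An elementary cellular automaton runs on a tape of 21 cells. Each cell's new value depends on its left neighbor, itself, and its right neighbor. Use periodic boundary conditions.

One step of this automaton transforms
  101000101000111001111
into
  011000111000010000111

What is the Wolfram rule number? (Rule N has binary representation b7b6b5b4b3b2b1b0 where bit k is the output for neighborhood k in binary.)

position 13: 111 → 1  (bit 7 = 1)
position 0: 110 → 0  (bit 6 = 0)
position 1: 101 → 1  (bit 5 = 1)
position 3: 100 → 0  (bit 4 = 0)
position 12: 011 → 0  (bit 3 = 0)
position 2: 010 → 1  (bit 2 = 1)
position 5: 001 → 0  (bit 1 = 0)
position 4: 000 → 0  (bit 0 = 0)
bits b7..b0 = 10100100 = 164

164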